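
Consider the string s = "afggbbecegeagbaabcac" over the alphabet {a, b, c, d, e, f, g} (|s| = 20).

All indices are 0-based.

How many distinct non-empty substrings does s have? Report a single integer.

195

sorted suffixes:
  #0 SA[0]=14  'aabcac'
  #1 SA[1]=15  'abcac'
  #2 SA[2]=18  'ac'
  #3 SA[3]=0  'afggbbecegeagbaabcac'
  #4 SA[4]=11  'agbaabcac'
  #5 SA[5]=13  'baabcac'
  #6 SA[6]=4  'bbecegeagbaabcac'
  #7 SA[7]=16  'bcac'
  #8 SA[8]=5  'becegeagbaabcac'
  #9 SA[9]=19  'c'
  #10 SA[10]=17  'cac'
  #11 SA[11]=7  'cegeagbaabcac'
  #12 SA[12]=10  'eagbaabcac'
  #13 SA[13]=6  'ecegeagbaabcac'
  #14 SA[14]=8  'egeagbaabcac'
  #15 SA[15]=1  'fggbbecegeagbaabcac'
  #16 SA[16]=12  'gbaabcac'
  #17 SA[17]=3  'gbbecegeagbaabcac'
  #18 SA[18]=9  'geagbaabcac'
  #19 SA[19]=2  'ggbbecegeagbaabcac'

SA = [14, 15, 18, 0, 11, 13, 4, 16, 5, 19, 17, 7, 10, 6, 8, 1, 12, 3, 9, 2]
i: (SA[i-1],SA[i]) lcp shared
  1: (14,15) 1 'a'
  2: (15,18) 1 'a'
  3: (18,0) 1 'a'
  4: (0,11) 1 'a'
  5: (11,13) 0 ''
  6: (13,4) 1 'b'
  7: (4,16) 1 'b'
  8: (16,5) 1 'b'
  9: (5,19) 0 ''
  10: (19,17) 1 'c'
  11: (17,7) 1 'c'
  12: (7,10) 0 ''
  13: (10,6) 1 'e'
  14: (6,8) 1 'e'
  15: (8,1) 0 ''
  16: (1,12) 0 ''
  17: (12,3) 2 'gb'
  18: (3,9) 1 'g'
  19: (9,2) 1 'g'

n(n+1)/2 = 20·21/2 = 210
Σ LCP = 0 + 1 + 1 + 1 + 1 + 0 + 1 + 1 + 1 + 0 + 1 + 1 + 0 + 1 + 1 + 0 + 0 + 2 + 1 + 1 = 15
distinct = 210 − 15 = 195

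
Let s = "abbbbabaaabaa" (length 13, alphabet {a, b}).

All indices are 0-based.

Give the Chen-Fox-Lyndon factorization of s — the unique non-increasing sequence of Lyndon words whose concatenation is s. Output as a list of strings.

emit factor 1: 'abbbb' (i=0, period=5)
emit factor 2: 'ab' (i=5, period=2)
emit factor 3: 'aaab' (i=7, period=4)
emit factor 4: 'a' (i=11, period=1)
emit factor 5: 'a' (i=12, period=1)

["abbbb", "ab", "aaab", "a", "a"]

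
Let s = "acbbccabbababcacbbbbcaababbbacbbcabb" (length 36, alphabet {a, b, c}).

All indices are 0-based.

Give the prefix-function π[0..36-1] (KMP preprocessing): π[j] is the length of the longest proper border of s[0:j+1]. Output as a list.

[0, 0, 0, 0, 0, 0, 1, 0, 0, 1, 0, 1, 0, 0, 1, 2, 3, 4, 0, 0, 0, 1, 1, 0, 1, 0, 0, 0, 1, 2, 3, 4, 5, 1, 0, 0]

π[0] = 0
j=1 s[j]='c': π[1]=0 (border '')
j=2 s[j]='b': π[2]=0 (border '')
j=3 s[j]='b': π[3]=0 (border '')
j=4 s[j]='c': π[4]=0 (border '')
j=5 s[j]='c': π[5]=0 (border '')
j=6 s[j]='a': π[6]=1 (border 'a')
j=7 s[j]='b': k: 1→0; π[7]=0 (border '')
j=8 s[j]='b': π[8]=0 (border '')
j=9 s[j]='a': π[9]=1 (border 'a')
j=10 s[j]='b': k: 1→0; π[10]=0 (border '')
j=11 s[j]='a': π[11]=1 (border 'a')
j=12 s[j]='b': k: 1→0; π[12]=0 (border '')
j=13 s[j]='c': π[13]=0 (border '')
j=14 s[j]='a': π[14]=1 (border 'a')
j=15 s[j]='c': π[15]=2 (border 'ac')
j=16 s[j]='b': π[16]=3 (border 'acb')
j=17 s[j]='b': π[17]=4 (border 'acbb')
j=18 s[j]='b': k: 4→0; π[18]=0 (border '')
j=19 s[j]='b': π[19]=0 (border '')
j=20 s[j]='c': π[20]=0 (border '')
j=21 s[j]='a': π[21]=1 (border 'a')
j=22 s[j]='a': k: 1→0; π[22]=1 (border 'a')
j=23 s[j]='b': k: 1→0; π[23]=0 (border '')
j=24 s[j]='a': π[24]=1 (border 'a')
j=25 s[j]='b': k: 1→0; π[25]=0 (border '')
j=26 s[j]='b': π[26]=0 (border '')
j=27 s[j]='b': π[27]=0 (border '')
j=28 s[j]='a': π[28]=1 (border 'a')
j=29 s[j]='c': π[29]=2 (border 'ac')
j=30 s[j]='b': π[30]=3 (border 'acb')
j=31 s[j]='b': π[31]=4 (border 'acbb')
j=32 s[j]='c': π[32]=5 (border 'acbbc')
j=33 s[j]='a': k: 5→0; π[33]=1 (border 'a')
j=34 s[j]='b': k: 1→0; π[34]=0 (border '')
j=35 s[j]='b': π[35]=0 (border '')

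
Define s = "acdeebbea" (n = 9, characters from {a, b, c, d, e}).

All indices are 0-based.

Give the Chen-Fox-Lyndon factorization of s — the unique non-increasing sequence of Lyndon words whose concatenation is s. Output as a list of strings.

emit factor 1: 'acdeebbe' (i=0, period=8)
emit factor 2: 'a' (i=8, period=1)

["acdeebbe", "a"]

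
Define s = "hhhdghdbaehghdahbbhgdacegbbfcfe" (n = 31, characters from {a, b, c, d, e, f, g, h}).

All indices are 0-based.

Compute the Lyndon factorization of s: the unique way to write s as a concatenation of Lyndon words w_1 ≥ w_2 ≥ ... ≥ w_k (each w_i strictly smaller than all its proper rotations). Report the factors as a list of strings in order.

["h", "h", "h", "dgh", "d", "b", "aehghdahbbhgd", "acegbbfcfe"]

emit factor 1: 'h' (i=0, period=1)
emit factor 2: 'h' (i=1, period=1)
emit factor 3: 'h' (i=2, period=1)
emit factor 4: 'dgh' (i=3, period=3)
emit factor 5: 'd' (i=6, period=1)
emit factor 6: 'b' (i=7, period=1)
emit factor 7: 'aehghdahbbhgd' (i=8, period=13)
emit factor 8: 'acegbbfcfe' (i=21, period=10)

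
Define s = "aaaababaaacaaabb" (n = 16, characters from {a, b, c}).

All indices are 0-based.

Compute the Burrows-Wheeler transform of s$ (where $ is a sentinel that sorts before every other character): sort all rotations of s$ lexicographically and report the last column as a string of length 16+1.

b$acbaaabaaabaaaa

rank  rotation           last
    0  $aaaababaaacaaabb  b
    1  aaaababaaacaaabb$  $
    2  aaababaaacaaabb$a  a
    3  aaabb$aaaababaaac  c
    4  aaacaaabb$aaaabab  b
    5  aababaaacaaabb$aa  a
    6  aabb$aaaababaaaca  a
    7  aacaaabb$aaaababa  a
    8  abaaacaaabb$aaaab  b
    9  ababaaacaaabb$aaa  a
   10  abb$aaaababaaacaa  a
   11  acaaabb$aaaababaa  a
   12  b$aaaababaaacaaab  b
   13  baaacaaabb$aaaaba  a
   14  babaaacaaabb$aaaa  a
   15  bb$aaaababaaacaaa  a
   16  caaabb$aaaababaaa  a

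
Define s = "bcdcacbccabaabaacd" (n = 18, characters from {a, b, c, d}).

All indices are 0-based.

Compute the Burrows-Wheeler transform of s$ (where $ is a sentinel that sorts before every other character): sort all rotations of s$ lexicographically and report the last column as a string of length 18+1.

dbbcacaaac$cdababcc

rank  rotation             last
    0  $bcdcacbccabaabaacd  d
    1  aabaacd$bcdcacbccab  b
    2  aacd$bcdcacbccabaab  b
    3  abaabaacd$bcdcacbcc  c
    4  abaacd$bcdcacbccaba  a
    5  acbccabaabaacd$bcdc  c
    6  acd$bcdcacbccabaaba  a
    7  baabaacd$bcdcacbcca  a
    8  baacd$bcdcacbccabaa  a
    9  bccabaabaacd$bcdcac  c
   10  bcdcacbccabaabaacd$  $
   11  cabaabaacd$bcdcacbc  c
   12  cacbccabaabaacd$bcd  d
   13  cbccabaabaacd$bcdca  a
   14  ccabaabaacd$bcdcacb  b
   15  cd$bcdcacbccabaabaa  a
   16  cdcacbccabaabaacd$b  b
   17  d$bcdcacbccabaabaac  c
   18  dcacbccabaabaacd$bc  c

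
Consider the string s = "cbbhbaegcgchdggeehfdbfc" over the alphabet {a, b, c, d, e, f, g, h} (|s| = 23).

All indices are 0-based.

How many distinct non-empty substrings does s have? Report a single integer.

260

rank | idx | suffix
   0 |   5 | aegcgchdggeehfdbfc
   1 |   4 | baegcgchdggeehfdbfc
   2 |   1 | bbhbaegcgchdggeehfdbfc
   3 |  20 | bfc
   4 |   2 | bhbaegcgchdggeehfdbfc
   5 |  22 | c
   6 |   0 | cbbhbaegcgchdggeehfdbfc
   7 |   8 | cgchdggeehfdbfc
   8 |  10 | chdggeehfdbfc
   9 |  19 | dbfc
  10 |  12 | dggeehfdbfc
  11 |  15 | eehfdbfc
  12 |   6 | egcgchdggeehfdbfc
  13 |  16 | ehfdbfc
  14 |  21 | fc
  15 |  18 | fdbfc
  16 |   7 | gcgchdggeehfdbfc
  17 |   9 | gchdggeehfdbfc
  18 |  14 | geehfdbfc
  19 |  13 | ggeehfdbfc
  20 |   3 | hbaegcgchdggeehfdbfc
  21 |  11 | hdggeehfdbfc
  22 |  17 | hfdbfc

SA = [5, 4, 1, 20, 2, 22, 0, 8, 10, 19, 12, 15, 6, 16, 21, 18, 7, 9, 14, 13, 3, 11, 17]
i: (SA[i-1],SA[i]) lcp shared
  1: (5,4) 0 ''
  2: (4,1) 1 'b'
  3: (1,20) 1 'b'
  4: (20,2) 1 'b'
  5: (2,22) 0 ''
  6: (22,0) 1 'c'
  7: (0,8) 1 'c'
  8: (8,10) 1 'c'
  9: (10,19) 0 ''
  10: (19,12) 1 'd'
  11: (12,15) 0 ''
  12: (15,6) 1 'e'
  13: (6,16) 1 'e'
  14: (16,21) 0 ''
  15: (21,18) 1 'f'
  16: (18,7) 0 ''
  17: (7,9) 2 'gc'
  18: (9,14) 1 'g'
  19: (14,13) 1 'g'
  20: (13,3) 0 ''
  21: (3,11) 1 'h'
  22: (11,17) 1 'h'

n(n+1)/2 = 23·24/2 = 276
Σ LCP = 0 + 0 + 1 + 1 + 1 + 0 + 1 + 1 + 1 + 0 + 1 + 0 + 1 + 1 + 0 + 1 + 0 + 2 + 1 + 1 + 0 + 1 + 1 = 16
distinct = 276 − 16 = 260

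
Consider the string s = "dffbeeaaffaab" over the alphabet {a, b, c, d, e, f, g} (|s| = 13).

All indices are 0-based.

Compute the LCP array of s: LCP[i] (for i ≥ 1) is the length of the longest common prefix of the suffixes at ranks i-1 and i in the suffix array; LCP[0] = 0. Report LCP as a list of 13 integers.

[0, 2, 1, 1, 0, 1, 0, 0, 1, 0, 1, 1, 2]

rank→(start, suffix):
  0 → (10, 'aab')
  1 → (6, 'aaffaab')
  2 → (11, 'ab')
  3 → (7, 'affaab')
  4 → (12, 'b')
  5 → (3, 'beeaaffaab')
  6 → (0, 'dffbeeaaffaab')
  7 → (5, 'eaaffaab')
  8 → (4, 'eeaaffaab')
  9 → (9, 'faab')
  10 → (2, 'fbeeaaffaab')
  11 → (8, 'ffaab')
  12 → (1, 'ffbeeaaffaab')

SA = [10, 6, 11, 7, 12, 3, 0, 5, 4, 9, 2, 8, 1]
i: (SA[i-1],SA[i]) lcp shared
  1: (10,6) 2 'aa'
  2: (6,11) 1 'a'
  3: (11,7) 1 'a'
  4: (7,12) 0 ''
  5: (12,3) 1 'b'
  6: (3,0) 0 ''
  7: (0,5) 0 ''
  8: (5,4) 1 'e'
  9: (4,9) 0 ''
  10: (9,2) 1 'f'
  11: (2,8) 1 'f'
  12: (8,1) 2 'ff'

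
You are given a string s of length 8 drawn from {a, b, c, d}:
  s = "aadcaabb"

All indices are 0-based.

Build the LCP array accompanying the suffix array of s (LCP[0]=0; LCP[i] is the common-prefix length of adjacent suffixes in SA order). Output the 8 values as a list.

[0, 2, 1, 1, 0, 1, 0, 0]

sorted suffixes:
  #0 SA[0]=4  'aabb'
  #1 SA[1]=0  'aadcaabb'
  #2 SA[2]=5  'abb'
  #3 SA[3]=1  'adcaabb'
  #4 SA[4]=7  'b'
  #5 SA[5]=6  'bb'
  #6 SA[6]=3  'caabb'
  #7 SA[7]=2  'dcaabb'

SA = [4, 0, 5, 1, 7, 6, 3, 2]
[i] adj suffixes → lcp
  [1] 4/0 → 2 ('aa')
  [2] 0/5 → 1 ('a')
  [3] 5/1 → 1 ('a')
  [4] 1/7 → 0 ('')
  [5] 7/6 → 1 ('b')
  [6] 6/3 → 0 ('')
  [7] 3/2 → 0 ('')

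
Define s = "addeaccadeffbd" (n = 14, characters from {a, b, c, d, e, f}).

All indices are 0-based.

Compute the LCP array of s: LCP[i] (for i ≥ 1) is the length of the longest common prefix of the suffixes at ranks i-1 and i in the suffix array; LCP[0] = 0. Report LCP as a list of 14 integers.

rank→(start, suffix):
  0 → (4, 'accadeffbd')
  1 → (0, 'addeaccadeffbd')
  2 → (7, 'adeffbd')
  3 → (12, 'bd')
  4 → (6, 'cadeffbd')
  5 → (5, 'ccadeffbd')
  6 → (13, 'd')
  7 → (1, 'ddeaccadeffbd')
  8 → (2, 'deaccadeffbd')
  9 → (8, 'deffbd')
  10 → (3, 'eaccadeffbd')
  11 → (9, 'effbd')
  12 → (11, 'fbd')
  13 → (10, 'ffbd')

SA = [4, 0, 7, 12, 6, 5, 13, 1, 2, 8, 3, 9, 11, 10]
[i] adj suffixes → lcp
  [1] 4/0 → 1 ('a')
  [2] 0/7 → 2 ('ad')
  [3] 7/12 → 0 ('')
  [4] 12/6 → 0 ('')
  [5] 6/5 → 1 ('c')
  [6] 5/13 → 0 ('')
  [7] 13/1 → 1 ('d')
  [8] 1/2 → 1 ('d')
  [9] 2/8 → 2 ('de')
  [10] 8/3 → 0 ('')
  [11] 3/9 → 1 ('e')
  [12] 9/11 → 0 ('')
  [13] 11/10 → 1 ('f')

[0, 1, 2, 0, 0, 1, 0, 1, 1, 2, 0, 1, 0, 1]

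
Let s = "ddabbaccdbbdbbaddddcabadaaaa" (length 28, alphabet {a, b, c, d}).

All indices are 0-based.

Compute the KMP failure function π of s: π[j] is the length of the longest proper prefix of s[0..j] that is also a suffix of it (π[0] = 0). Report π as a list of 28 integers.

π[0] = 0
j=1 s[j]='d': π[1]=1 (border 'd')
j=2 s[j]='a': k: 1→0; π[2]=0 (border '')
j=3 s[j]='b': π[3]=0 (border '')
j=4 s[j]='b': π[4]=0 (border '')
j=5 s[j]='a': π[5]=0 (border '')
j=6 s[j]='c': π[6]=0 (border '')
j=7 s[j]='c': π[7]=0 (border '')
j=8 s[j]='d': π[8]=1 (border 'd')
j=9 s[j]='b': k: 1→0; π[9]=0 (border '')
j=10 s[j]='b': π[10]=0 (border '')
j=11 s[j]='d': π[11]=1 (border 'd')
j=12 s[j]='b': k: 1→0; π[12]=0 (border '')
j=13 s[j]='b': π[13]=0 (border '')
j=14 s[j]='a': π[14]=0 (border '')
j=15 s[j]='d': π[15]=1 (border 'd')
j=16 s[j]='d': π[16]=2 (border 'dd')
j=17 s[j]='d': k: 2→1; π[17]=2 (border 'dd')
j=18 s[j]='d': k: 2→1; π[18]=2 (border 'dd')
j=19 s[j]='c': k: 2→1→0; π[19]=0 (border '')
j=20 s[j]='a': π[20]=0 (border '')
j=21 s[j]='b': π[21]=0 (border '')
j=22 s[j]='a': π[22]=0 (border '')
j=23 s[j]='d': π[23]=1 (border 'd')
j=24 s[j]='a': k: 1→0; π[24]=0 (border '')
j=25 s[j]='a': π[25]=0 (border '')
j=26 s[j]='a': π[26]=0 (border '')
j=27 s[j]='a': π[27]=0 (border '')

[0, 1, 0, 0, 0, 0, 0, 0, 1, 0, 0, 1, 0, 0, 0, 1, 2, 2, 2, 0, 0, 0, 0, 1, 0, 0, 0, 0]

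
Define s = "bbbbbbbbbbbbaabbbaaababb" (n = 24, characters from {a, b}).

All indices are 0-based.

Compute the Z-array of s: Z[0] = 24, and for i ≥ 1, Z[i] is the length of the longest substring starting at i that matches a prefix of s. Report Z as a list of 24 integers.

[24, 11, 10, 9, 8, 7, 6, 5, 4, 3, 2, 1, 0, 0, 3, 2, 1, 0, 0, 0, 1, 0, 2, 1]

Z[0]=24
i=1: fresh scan; Z[1]=11 grow→box=[1,12)
i=2: min(r-i=10, Z[1]=11)=10; Z[2]=10
i=3: min(r-i=9, Z[2]=10)=9; Z[3]=9
i=4: min(r-i=8, Z[3]=9)=8; Z[4]=8
i=5: min(r-i=7, Z[4]=8)=7; Z[5]=7
i=6: min(r-i=6, Z[5]=7)=6; Z[6]=6
i=7: min(r-i=5, Z[6]=6)=5; Z[7]=5
i=8: min(r-i=4, Z[7]=5)=4; Z[8]=4
i=9: min(r-i=3, Z[8]=4)=3; Z[9]=3
i=10: min(r-i=2, Z[9]=3)=2; Z[10]=2
i=11: min(r-i=1, Z[10]=2)=1; Z[11]=1
i=12: fresh scan; Z[12]=0
i=13: fresh scan; Z[13]=0
i=14: fresh scan; Z[14]=3 grow→box=[14,17)
i=15: min(r-i=2, Z[1]=11)=2; Z[15]=2
i=16: min(r-i=1, Z[2]=10)=1; Z[16]=1
i=17: fresh scan; Z[17]=0
i=18: fresh scan; Z[18]=0
i=19: fresh scan; Z[19]=0
i=20: fresh scan; Z[20]=1 grow→box=[20,21)
i=21: fresh scan; Z[21]=0
i=22: fresh scan; Z[22]=2 grow→box=[22,24)
i=23: min(r-i=1, Z[1]=11)=1; Z[23]=1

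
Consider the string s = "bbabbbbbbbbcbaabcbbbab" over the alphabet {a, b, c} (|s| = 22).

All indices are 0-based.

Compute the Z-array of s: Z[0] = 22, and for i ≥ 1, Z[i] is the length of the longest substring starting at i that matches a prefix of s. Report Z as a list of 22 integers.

[22, 1, 0, 2, 2, 2, 2, 2, 2, 2, 1, 0, 1, 0, 0, 1, 0, 2, 4, 1, 0, 1]

Z[0]=22
i=1: i≥r, start 0; Z[1]=1 grow→box=[1,2)
i=2: i≥r, start 0; Z[2]=0
i=3: i≥r, start 0; Z[3]=2 grow→box=[3,5)
i=4: min(r-i=1, Z[1]=1)=1; Z[4]=2 grow→box=[4,6)
i=5: min(r-i=1, Z[1]=1)=1; Z[5]=2 grow→box=[5,7)
i=6: min(r-i=1, Z[1]=1)=1; Z[6]=2 grow→box=[6,8)
i=7: min(r-i=1, Z[1]=1)=1; Z[7]=2 grow→box=[7,9)
i=8: min(r-i=1, Z[1]=1)=1; Z[8]=2 grow→box=[8,10)
i=9: min(r-i=1, Z[1]=1)=1; Z[9]=2 grow→box=[9,11)
i=10: min(r-i=1, Z[1]=1)=1; Z[10]=1
i=11: i≥r, start 0; Z[11]=0
i=12: i≥r, start 0; Z[12]=1 grow→box=[12,13)
i=13: i≥r, start 0; Z[13]=0
i=14: i≥r, start 0; Z[14]=0
i=15: i≥r, start 0; Z[15]=1 grow→box=[15,16)
i=16: i≥r, start 0; Z[16]=0
i=17: i≥r, start 0; Z[17]=2 grow→box=[17,19)
i=18: min(r-i=1, Z[1]=1)=1; Z[18]=4 grow→box=[18,22)
i=19: min(r-i=3, Z[1]=1)=1; Z[19]=1
i=20: min(r-i=2, Z[2]=0)=0; Z[20]=0
i=21: min(r-i=1, Z[3]=2)=1; Z[21]=1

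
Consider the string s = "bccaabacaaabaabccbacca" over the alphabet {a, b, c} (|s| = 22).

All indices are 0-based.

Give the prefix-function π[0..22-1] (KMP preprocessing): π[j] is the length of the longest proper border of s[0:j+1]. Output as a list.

π[0] = 0
j=1 s[j]='c': π[1]=0 (border '')
j=2 s[j]='c': π[2]=0 (border '')
j=3 s[j]='a': π[3]=0 (border '')
j=4 s[j]='a': π[4]=0 (border '')
j=5 s[j]='b': π[5]=1 (border 'b')
j=6 s[j]='a': k: 1→0; π[6]=0 (border '')
j=7 s[j]='c': π[7]=0 (border '')
j=8 s[j]='a': π[8]=0 (border '')
j=9 s[j]='a': π[9]=0 (border '')
j=10 s[j]='a': π[10]=0 (border '')
j=11 s[j]='b': π[11]=1 (border 'b')
j=12 s[j]='a': k: 1→0; π[12]=0 (border '')
j=13 s[j]='a': π[13]=0 (border '')
j=14 s[j]='b': π[14]=1 (border 'b')
j=15 s[j]='c': π[15]=2 (border 'bc')
j=16 s[j]='c': π[16]=3 (border 'bcc')
j=17 s[j]='b': k: 3→0; π[17]=1 (border 'b')
j=18 s[j]='a': k: 1→0; π[18]=0 (border '')
j=19 s[j]='c': π[19]=0 (border '')
j=20 s[j]='c': π[20]=0 (border '')
j=21 s[j]='a': π[21]=0 (border '')

[0, 0, 0, 0, 0, 1, 0, 0, 0, 0, 0, 1, 0, 0, 1, 2, 3, 1, 0, 0, 0, 0]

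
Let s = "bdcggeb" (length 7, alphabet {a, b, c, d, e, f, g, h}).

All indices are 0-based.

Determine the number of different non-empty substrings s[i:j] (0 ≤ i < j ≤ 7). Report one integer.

sorted suffixes:
  #0 SA[0]=6  'b'
  #1 SA[1]=0  'bdcggeb'
  #2 SA[2]=2  'cggeb'
  #3 SA[3]=1  'dcggeb'
  #4 SA[4]=5  'eb'
  #5 SA[5]=4  'geb'
  #6 SA[6]=3  'ggeb'

SA = [6, 0, 2, 1, 5, 4, 3]
rank  pair      lcp
   1  s[6:],s[0:]  1  'b'
   2  s[0:],s[2:]  0  ''
   3  s[2:],s[1:]  0  ''
   4  s[1:],s[5:]  0  ''
   5  s[5:],s[4:]  0  ''
   6  s[4:],s[3:]  1  'g'

n(n+1)/2 = 7·8/2 = 28
Σ LCP = 0 + 1 + 0 + 0 + 0 + 0 + 1 = 2
distinct = 28 − 2 = 26

26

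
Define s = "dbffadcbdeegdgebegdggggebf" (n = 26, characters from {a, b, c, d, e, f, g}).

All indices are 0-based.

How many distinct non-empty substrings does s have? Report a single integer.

sorted suffixes:
  #0 SA[0]=4  'adcbdeegdgebegdggggebf'
  #1 SA[1]=7  'bdeegdgebegdggggebf'
  #2 SA[2]=15  'begdggggebf'
  #3 SA[3]=24  'bf'
  #4 SA[4]=1  'bffadcbdeegdgebegdggggebf'
  #5 SA[5]=6  'cbdeegdgebegdggggebf'
  #6 SA[6]=0  'dbffadcbdeegdgebegdggggebf'
  #7 SA[7]=5  'dcbdeegdgebegdggggebf'
  #8 SA[8]=8  'deegdgebegdggggebf'
  #9 SA[9]=12  'dgebegdggggebf'
  #10 SA[10]=18  'dggggebf'
  #11 SA[11]=14  'ebegdggggebf'
  #12 SA[12]=23  'ebf'
  #13 SA[13]=9  'eegdgebegdggggebf'
  #14 SA[14]=10  'egdgebegdggggebf'
  #15 SA[15]=16  'egdggggebf'
  #16 SA[16]=25  'f'
  #17 SA[17]=3  'fadcbdeegdgebegdggggebf'
  #18 SA[18]=2  'ffadcbdeegdgebegdggggebf'
  #19 SA[19]=11  'gdgebegdggggebf'
  #20 SA[20]=17  'gdggggebf'
  #21 SA[21]=13  'gebegdggggebf'
  #22 SA[22]=22  'gebf'
  #23 SA[23]=21  'ggebf'
  #24 SA[24]=20  'gggebf'
  #25 SA[25]=19  'ggggebf'

SA = [4, 7, 15, 24, 1, 6, 0, 5, 8, 12, 18, 14, 23, 9, 10, 16, 25, 3, 2, 11, 17, 13, 22, 21, 20, 19]
i: (SA[i-1],SA[i]) lcp shared
  1: (4,7) 0 ''
  2: (7,15) 1 'b'
  3: (15,24) 1 'b'
  4: (24,1) 2 'bf'
  5: (1,6) 0 ''
  6: (6,0) 0 ''
  7: (0,5) 1 'd'
  8: (5,8) 1 'd'
  9: (8,12) 1 'd'
  10: (12,18) 2 'dg'
  11: (18,14) 0 ''
  12: (14,23) 2 'eb'
  13: (23,9) 1 'e'
  14: (9,10) 1 'e'
  15: (10,16) 4 'egdg'
  16: (16,25) 0 ''
  17: (25,3) 1 'f'
  18: (3,2) 1 'f'
  19: (2,11) 0 ''
  20: (11,17) 3 'gdg'
  21: (17,13) 1 'g'
  22: (13,22) 3 'geb'
  23: (22,21) 1 'g'
  24: (21,20) 2 'gg'
  25: (20,19) 3 'ggg'

n(n+1)/2 = 26·27/2 = 351
Σ LCP = 0 + 0 + 1 + 1 + 2 + 0 + 0 + 1 + 1 + 1 + 2 + 0 + 2 + 1 + 1 + 4 + 0 + 1 + 1 + 0 + 3 + 1 + 3 + 1 + 2 + 3 = 32
distinct = 351 − 32 = 319

319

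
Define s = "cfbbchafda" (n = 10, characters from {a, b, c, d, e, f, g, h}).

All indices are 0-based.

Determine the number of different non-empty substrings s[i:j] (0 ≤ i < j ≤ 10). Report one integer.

rank | idx | suffix
   0 |   9 | a
   1 |   6 | afda
   2 |   2 | bbchafda
   3 |   3 | bchafda
   4 |   0 | cfbbchafda
   5 |   4 | chafda
   6 |   8 | da
   7 |   1 | fbbchafda
   8 |   7 | fda
   9 |   5 | hafda

SA = [9, 6, 2, 3, 0, 4, 8, 1, 7, 5]
[i] adj suffixes → lcp
  [1] 9/6 → 1 ('a')
  [2] 6/2 → 0 ('')
  [3] 2/3 → 1 ('b')
  [4] 3/0 → 0 ('')
  [5] 0/4 → 1 ('c')
  [6] 4/8 → 0 ('')
  [7] 8/1 → 0 ('')
  [8] 1/7 → 1 ('f')
  [9] 7/5 → 0 ('')

n(n+1)/2 = 10·11/2 = 55
Σ LCP = 0 + 1 + 0 + 1 + 0 + 1 + 0 + 0 + 1 + 0 = 4
distinct = 55 − 4 = 51

51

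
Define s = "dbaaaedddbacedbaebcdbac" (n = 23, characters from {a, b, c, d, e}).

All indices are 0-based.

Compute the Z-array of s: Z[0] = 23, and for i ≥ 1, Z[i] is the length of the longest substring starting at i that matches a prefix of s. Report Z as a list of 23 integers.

Z[0]=23
i=1: fresh scan; Z[1]=0
i=2: fresh scan; Z[2]=0
i=3: fresh scan; Z[3]=0
i=4: fresh scan; Z[4]=0
i=5: fresh scan; Z[5]=0
i=6: fresh scan; Z[6]=1 extend→box=[6,7)
i=7: fresh scan; Z[7]=1 extend→box=[7,8)
i=8: fresh scan; Z[8]=3 extend→box=[8,11)
i=9: min(r-i=2, Z[1]=0)=0; Z[9]=0
i=10: min(r-i=1, Z[2]=0)=0; Z[10]=0
i=11: fresh scan; Z[11]=0
i=12: fresh scan; Z[12]=0
i=13: fresh scan; Z[13]=3 extend→box=[13,16)
i=14: min(r-i=2, Z[1]=0)=0; Z[14]=0
i=15: min(r-i=1, Z[2]=0)=0; Z[15]=0
i=16: fresh scan; Z[16]=0
i=17: fresh scan; Z[17]=0
i=18: fresh scan; Z[18]=0
i=19: fresh scan; Z[19]=3 extend→box=[19,22)
i=20: min(r-i=2, Z[1]=0)=0; Z[20]=0
i=21: min(r-i=1, Z[2]=0)=0; Z[21]=0
i=22: fresh scan; Z[22]=0

[23, 0, 0, 0, 0, 0, 1, 1, 3, 0, 0, 0, 0, 3, 0, 0, 0, 0, 0, 3, 0, 0, 0]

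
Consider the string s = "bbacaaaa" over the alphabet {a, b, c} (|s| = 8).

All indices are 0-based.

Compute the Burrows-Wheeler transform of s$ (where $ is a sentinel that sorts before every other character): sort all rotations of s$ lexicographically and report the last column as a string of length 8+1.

aaaacbb$a

rank  rotation   last
    0  $bbacaaaa  a
    1  a$bbacaaa  a
    2  aa$bbacaa  a
    3  aaa$bbaca  a
    4  aaaa$bbac  c
    5  acaaaa$bb  b
    6  bacaaaa$b  b
    7  bbacaaaa$  $
    8  caaaa$bba  a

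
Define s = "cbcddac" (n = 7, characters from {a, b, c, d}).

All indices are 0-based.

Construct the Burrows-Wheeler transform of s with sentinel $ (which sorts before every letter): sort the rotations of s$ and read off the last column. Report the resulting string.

rank  rotation  last
    0  $cbcddac  c
    1  ac$cbcdd  d
    2  bcddac$c  c
    3  c$cbcdda  a
    4  cbcddac$  $
    5  cddac$cb  b
    6  dac$cbcd  d
    7  ddac$cbc  c

cdca$bdc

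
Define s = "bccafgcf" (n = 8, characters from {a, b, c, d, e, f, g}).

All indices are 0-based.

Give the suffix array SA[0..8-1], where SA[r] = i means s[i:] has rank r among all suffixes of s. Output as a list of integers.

[3, 0, 2, 1, 6, 7, 4, 5]

rank | idx | suffix
   0 |   3 | afgcf
   1 |   0 | bccafgcf
   2 |   2 | cafgcf
   3 |   1 | ccafgcf
   4 |   6 | cf
   5 |   7 | f
   6 |   4 | fgcf
   7 |   5 | gcf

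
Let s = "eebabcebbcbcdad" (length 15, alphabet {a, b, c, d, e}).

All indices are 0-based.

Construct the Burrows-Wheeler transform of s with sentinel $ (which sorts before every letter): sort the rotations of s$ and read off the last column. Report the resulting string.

rank  rotation          last
    0  $eebabcebbcbcdad  d
    1  abcebbcbcdad$eeb  b
    2  ad$eebabcebbcbcd  d
    3  babcebbcbcdad$ee  e
    4  bbcbcdad$eebabce  e
    5  bcbcdad$eebabceb  b
    6  bcdad$eebabcebbc  c
    7  bcebbcbcdad$eeba  a
    8  cbcdad$eebabcebb  b
    9  cdad$eebabcebbcb  b
   10  cebbcbcdad$eebab  b
   11  d$eebabcebbcbcda  a
   12  dad$eebabcebbcbc  c
   13  ebabcebbcbcdad$e  e
   14  ebbcbcdad$eebabc  c
   15  eebabcebbcbcdad$  $

dbdeebcabbbacec$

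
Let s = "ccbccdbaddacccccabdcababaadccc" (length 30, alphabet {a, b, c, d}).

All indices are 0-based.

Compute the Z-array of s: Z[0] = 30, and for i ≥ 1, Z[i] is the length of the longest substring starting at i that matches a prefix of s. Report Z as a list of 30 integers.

Z[0]=30
i=1: outside box; Z[1]=1 scan→box=[1,2)
i=2: outside box; Z[2]=0
i=3: outside box; Z[3]=2 scan→box=[3,5)
i=4: min(r-i=1, Z[1]=1)=1; Z[4]=1
i=5: outside box; Z[5]=0
i=6: outside box; Z[6]=0
i=7: outside box; Z[7]=0
i=8: outside box; Z[8]=0
i=9: outside box; Z[9]=0
i=10: outside box; Z[10]=0
i=11: outside box; Z[11]=2 scan→box=[11,13)
i=12: min(r-i=1, Z[1]=1)=1; Z[12]=2 scan→box=[12,14)
i=13: min(r-i=1, Z[1]=1)=1; Z[13]=2 scan→box=[13,15)
i=14: min(r-i=1, Z[1]=1)=1; Z[14]=2 scan→box=[14,16)
i=15: min(r-i=1, Z[1]=1)=1; Z[15]=1
i=16: outside box; Z[16]=0
i=17: outside box; Z[17]=0
i=18: outside box; Z[18]=0
i=19: outside box; Z[19]=1 scan→box=[19,20)
i=20: outside box; Z[20]=0
i=21: outside box; Z[21]=0
i=22: outside box; Z[22]=0
i=23: outside box; Z[23]=0
i=24: outside box; Z[24]=0
i=25: outside box; Z[25]=0
i=26: outside box; Z[26]=0
i=27: outside box; Z[27]=2 scan→box=[27,29)
i=28: min(r-i=1, Z[1]=1)=1; Z[28]=2 scan→box=[28,30)
i=29: min(r-i=1, Z[1]=1)=1; Z[29]=1

[30, 1, 0, 2, 1, 0, 0, 0, 0, 0, 0, 2, 2, 2, 2, 1, 0, 0, 0, 1, 0, 0, 0, 0, 0, 0, 0, 2, 2, 1]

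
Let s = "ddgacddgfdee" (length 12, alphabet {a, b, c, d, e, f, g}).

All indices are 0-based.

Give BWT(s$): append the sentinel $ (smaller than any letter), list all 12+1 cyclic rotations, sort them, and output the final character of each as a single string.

ega$cfddedgdd

rank  rotation       last
    0  $ddgacddgfdee  e
    1  acddgfdee$ddg  g
    2  cddgfdee$ddga  a
    3  ddgacddgfdee$  $
    4  ddgfdee$ddgac  c
    5  dee$ddgacddgf  f
    6  dgacddgfdee$d  d
    7  dgfdee$ddgacd  d
    8  e$ddgacddgfde  e
    9  ee$ddgacddgfd  d
   10  fdee$ddgacddg  g
   11  gacddgfdee$dd  d
   12  gfdee$ddgacdd  d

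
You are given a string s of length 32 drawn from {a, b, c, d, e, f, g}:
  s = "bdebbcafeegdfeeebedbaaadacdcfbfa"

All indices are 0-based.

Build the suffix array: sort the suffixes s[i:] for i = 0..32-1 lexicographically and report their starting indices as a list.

[31, 20, 21, 24, 22, 6, 19, 3, 4, 0, 16, 29, 5, 25, 27, 23, 18, 26, 1, 11, 2, 15, 17, 14, 13, 8, 9, 30, 28, 12, 7, 10]

rank→(start, suffix):
  0 → (31, 'a')
  1 → (20, 'aaadacdcfbfa')
  2 → (21, 'aadacdcfbfa')
  3 → (24, 'acdcfbfa')
  4 → (22, 'adacdcfbfa')
  5 → (6, 'afeegdfeeebedbaaadacdcfbfa')
  6 → (19, 'baaadacdcfbfa')
  7 → (3, 'bbcafeegdfeeebedbaaadacdcfbfa')
  8 → (4, 'bcafeegdfeeebedbaaadacdcfbfa')
  9 → (0, 'bdebbcafeegdfeeebedbaaadacdcfbfa')
  10 → (16, 'bedbaaadacdcfbfa')
  11 → (29, 'bfa')
  12 → (5, 'cafeegdfeeebedbaaadacdcfbfa')
  13 → (25, 'cdcfbfa')
  14 → (27, 'cfbfa')
  15 → (23, 'dacdcfbfa')
  16 → (18, 'dbaaadacdcfbfa')
  17 → (26, 'dcfbfa')
  18 → (1, 'debbcafeegdfeeebedbaaadacdcfbfa')
  19 → (11, 'dfeeebedbaaadacdcfbfa')
  20 → (2, 'ebbcafeegdfeeebedbaaadacdcfbfa')
  21 → (15, 'ebedbaaadacdcfbfa')
  22 → (17, 'edbaaadacdcfbfa')
  23 → (14, 'eebedbaaadacdcfbfa')
  24 → (13, 'eeebedbaaadacdcfbfa')
  25 → (8, 'eegdfeeebedbaaadacdcfbfa')
  26 → (9, 'egdfeeebedbaaadacdcfbfa')
  27 → (30, 'fa')
  28 → (28, 'fbfa')
  29 → (12, 'feeebedbaaadacdcfbfa')
  30 → (7, 'feegdfeeebedbaaadacdcfbfa')
  31 → (10, 'gdfeeebedbaaadacdcfbfa')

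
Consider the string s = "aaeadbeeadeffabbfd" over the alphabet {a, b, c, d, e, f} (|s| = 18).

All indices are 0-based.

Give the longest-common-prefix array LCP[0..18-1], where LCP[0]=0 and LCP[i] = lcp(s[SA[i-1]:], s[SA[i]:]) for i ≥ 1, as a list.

rank→(start, suffix):
  0 → (0, 'aaeadbeeadeffabbfd')
  1 → (13, 'abbfd')
  2 → (3, 'adbeeadeffabbfd')
  3 → (8, 'adeffabbfd')
  4 → (1, 'aeadbeeadeffabbfd')
  5 → (14, 'bbfd')
  6 → (5, 'beeadeffabbfd')
  7 → (15, 'bfd')
  8 → (17, 'd')
  9 → (4, 'dbeeadeffabbfd')
  10 → (9, 'deffabbfd')
  11 → (2, 'eadbeeadeffabbfd')
  12 → (7, 'eadeffabbfd')
  13 → (6, 'eeadeffabbfd')
  14 → (10, 'effabbfd')
  15 → (12, 'fabbfd')
  16 → (16, 'fd')
  17 → (11, 'ffabbfd')

SA = [0, 13, 3, 8, 1, 14, 5, 15, 17, 4, 9, 2, 7, 6, 10, 12, 16, 11]
rank  pair      lcp
   1  s[0:],s[13:]  1  'a'
   2  s[13:],s[3:]  1  'a'
   3  s[3:],s[8:]  2  'ad'
   4  s[8:],s[1:]  1  'a'
   5  s[1:],s[14:]  0  ''
   6  s[14:],s[5:]  1  'b'
   7  s[5:],s[15:]  1  'b'
   8  s[15:],s[17:]  0  ''
   9  s[17:],s[4:]  1  'd'
  10  s[4:],s[9:]  1  'd'
  11  s[9:],s[2:]  0  ''
  12  s[2:],s[7:]  3  'ead'
  13  s[7:],s[6:]  1  'e'
  14  s[6:],s[10:]  1  'e'
  15  s[10:],s[12:]  0  ''
  16  s[12:],s[16:]  1  'f'
  17  s[16:],s[11:]  1  'f'

[0, 1, 1, 2, 1, 0, 1, 1, 0, 1, 1, 0, 3, 1, 1, 0, 1, 1]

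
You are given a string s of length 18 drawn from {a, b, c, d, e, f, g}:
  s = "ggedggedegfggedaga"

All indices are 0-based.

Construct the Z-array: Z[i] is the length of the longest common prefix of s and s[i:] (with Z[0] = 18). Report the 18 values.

Z[0]=18
i=1: fresh scan; Z[1]=1 scan→box=[1,2)
i=2: fresh scan; Z[2]=0
i=3: fresh scan; Z[3]=0
i=4: fresh scan; Z[4]=4 scan→box=[4,8)
i=5: min(r-i=3, Z[1]=1)=1; Z[5]=1
i=6: min(r-i=2, Z[2]=0)=0; Z[6]=0
i=7: min(r-i=1, Z[3]=0)=0; Z[7]=0
i=8: fresh scan; Z[8]=0
i=9: fresh scan; Z[9]=1 scan→box=[9,10)
i=10: fresh scan; Z[10]=0
i=11: fresh scan; Z[11]=4 scan→box=[11,15)
i=12: min(r-i=3, Z[1]=1)=1; Z[12]=1
i=13: min(r-i=2, Z[2]=0)=0; Z[13]=0
i=14: min(r-i=1, Z[3]=0)=0; Z[14]=0
i=15: fresh scan; Z[15]=0
i=16: fresh scan; Z[16]=1 scan→box=[16,17)
i=17: fresh scan; Z[17]=0

[18, 1, 0, 0, 4, 1, 0, 0, 0, 1, 0, 4, 1, 0, 0, 0, 1, 0]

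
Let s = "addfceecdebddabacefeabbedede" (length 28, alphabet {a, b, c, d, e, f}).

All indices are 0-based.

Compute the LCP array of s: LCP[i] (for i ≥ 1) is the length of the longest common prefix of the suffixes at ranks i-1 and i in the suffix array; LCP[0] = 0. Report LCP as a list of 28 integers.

rank→(start, suffix):
  0 → (13, 'abacefeabbedede')
  1 → (20, 'abbedede')
  2 → (15, 'acefeabbedede')
  3 → (0, 'addfceecdebddabacefeabbedede')
  4 → (14, 'bacefeabbedede')
  5 → (21, 'bbedede')
  6 → (10, 'bddabacefeabbedede')
  7 → (22, 'bedede')
  8 → (7, 'cdebddabacefeabbedede')
  9 → (4, 'ceecdebddabacefeabbedede')
  10 → (16, 'cefeabbedede')
  11 → (12, 'dabacefeabbedede')
  12 → (11, 'ddabacefeabbedede')
  13 → (1, 'ddfceecdebddabacefeabbedede')
  14 → (26, 'de')
  15 → (8, 'debddabacefeabbedede')
  16 → (24, 'dede')
  17 → (2, 'dfceecdebddabacefeabbedede')
  18 → (27, 'e')
  19 → (19, 'eabbedede')
  20 → (9, 'ebddabacefeabbedede')
  21 → (6, 'ecdebddabacefeabbedede')
  22 → (25, 'ede')
  23 → (23, 'edede')
  24 → (5, 'eecdebddabacefeabbedede')
  25 → (17, 'efeabbedede')
  26 → (3, 'fceecdebddabacefeabbedede')
  27 → (18, 'feabbedede')

SA = [13, 20, 15, 0, 14, 21, 10, 22, 7, 4, 16, 12, 11, 1, 26, 8, 24, 2, 27, 19, 9, 6, 25, 23, 5, 17, 3, 18]
[i] adj suffixes → lcp
  [1] 13/20 → 2 ('ab')
  [2] 20/15 → 1 ('a')
  [3] 15/0 → 1 ('a')
  [4] 0/14 → 0 ('')
  [5] 14/21 → 1 ('b')
  [6] 21/10 → 1 ('b')
  [7] 10/22 → 1 ('b')
  [8] 22/7 → 0 ('')
  [9] 7/4 → 1 ('c')
  [10] 4/16 → 2 ('ce')
  [11] 16/12 → 0 ('')
  [12] 12/11 → 1 ('d')
  [13] 11/1 → 2 ('dd')
  [14] 1/26 → 1 ('d')
  [15] 26/8 → 2 ('de')
  [16] 8/24 → 2 ('de')
  [17] 24/2 → 1 ('d')
  [18] 2/27 → 0 ('')
  [19] 27/19 → 1 ('e')
  [20] 19/9 → 1 ('e')
  [21] 9/6 → 1 ('e')
  [22] 6/25 → 1 ('e')
  [23] 25/23 → 3 ('ede')
  [24] 23/5 → 1 ('e')
  [25] 5/17 → 1 ('e')
  [26] 17/3 → 0 ('')
  [27] 3/18 → 1 ('f')

[0, 2, 1, 1, 0, 1, 1, 1, 0, 1, 2, 0, 1, 2, 1, 2, 2, 1, 0, 1, 1, 1, 1, 3, 1, 1, 0, 1]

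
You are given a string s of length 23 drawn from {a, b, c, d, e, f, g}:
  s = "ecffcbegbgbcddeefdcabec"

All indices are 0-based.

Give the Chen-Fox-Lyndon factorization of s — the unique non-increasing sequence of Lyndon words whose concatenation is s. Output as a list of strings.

["e", "cff", "c", "begbg", "bcddeefdc", "abec"]

emit factor 1: 'e' (i=0, period=1)
emit factor 2: 'cff' (i=1, period=3)
emit factor 3: 'c' (i=4, period=1)
emit factor 4: 'begbg' (i=5, period=5)
emit factor 5: 'bcddeefdc' (i=10, period=9)
emit factor 6: 'abec' (i=19, period=4)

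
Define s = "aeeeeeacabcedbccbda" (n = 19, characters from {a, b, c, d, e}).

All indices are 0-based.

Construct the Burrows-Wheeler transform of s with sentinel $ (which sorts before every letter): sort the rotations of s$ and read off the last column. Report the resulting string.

rank  rotation              last
    0  $aeeeeeacabcedbccbda  a
    1  a$aeeeeeacabcedbccbd  d
    2  abcedbccbda$aeeeeeac  c
    3  acabcedbccbda$aeeeee  e
    4  aeeeeeacabcedbccbda$  $
    5  bccbda$aeeeeeacabced  d
    6  bcedbccbda$aeeeeeaca  a
    7  bda$aeeeeeacabcedbcc  c
    8  cabcedbccbda$aeeeeea  a
    9  cbda$aeeeeeacabcedbc  c
   10  ccbda$aeeeeeacabcedb  b
   11  cedbccbda$aeeeeeacab  b
   12  da$aeeeeeacabcedbccb  b
   13  dbccbda$aeeeeeacabce  e
   14  eacabcedbccbda$aeeee  e
   15  edbccbda$aeeeeeacabc  c
   16  eeacabcedbccbda$aeee  e
   17  eeeacabcedbccbda$aee  e
   18  eeeeacabcedbccbda$ae  e
   19  eeeeeacabcedbccbda$a  a

adce$dacacbbbeeceeea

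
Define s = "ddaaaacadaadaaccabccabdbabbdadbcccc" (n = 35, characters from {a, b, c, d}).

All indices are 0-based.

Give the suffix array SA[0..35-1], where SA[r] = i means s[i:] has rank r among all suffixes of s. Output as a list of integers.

rank→(start, suffix):
  0 → (2, 'aaaacadaadaaccabccabdbabbdadbcccc')
  1 → (3, 'aaacadaadaaccabccabdbabbdadbcccc')
  2 → (4, 'aacadaadaaccabccabdbabbdadbcccc')
  3 → (12, 'aaccabccabdbabbdadbcccc')
  4 → (9, 'aadaaccabccabdbabbdadbcccc')
  5 → (24, 'abbdadbcccc')
  6 → (16, 'abccabdbabbdadbcccc')
  7 → (20, 'abdbabbdadbcccc')
  8 → (5, 'acadaadaaccabccabdbabbdadbcccc')
  9 → (13, 'accabccabdbabbdadbcccc')
  10 → (10, 'adaaccabccabdbabbdadbcccc')
  11 → (7, 'adaadaaccabccabdbabbdadbcccc')
  12 → (28, 'adbcccc')
  13 → (23, 'babbdadbcccc')
  14 → (25, 'bbdadbcccc')
  15 → (17, 'bccabdbabbdadbcccc')
  16 → (30, 'bcccc')
  17 → (26, 'bdadbcccc')
  18 → (21, 'bdbabbdadbcccc')
  19 → (34, 'c')
  20 → (15, 'cabccabdbabbdadbcccc')
  21 → (19, 'cabdbabbdadbcccc')
  22 → (6, 'cadaadaaccabccabdbabbdadbcccc')
  23 → (33, 'cc')
  24 → (14, 'ccabccabdbabbdadbcccc')
  25 → (18, 'ccabdbabbdadbcccc')
  26 → (32, 'ccc')
  27 → (31, 'cccc')
  28 → (1, 'daaaacadaadaaccabccabdbabbdadbcccc')
  29 → (11, 'daaccabccabdbabbdadbcccc')
  30 → (8, 'daadaaccabccabdbabbdadbcccc')
  31 → (27, 'dadbcccc')
  32 → (22, 'dbabbdadbcccc')
  33 → (29, 'dbcccc')
  34 → (0, 'ddaaaacadaadaaccabccabdbabbdadbcccc')

[2, 3, 4, 12, 9, 24, 16, 20, 5, 13, 10, 7, 28, 23, 25, 17, 30, 26, 21, 34, 15, 19, 6, 33, 14, 18, 32, 31, 1, 11, 8, 27, 22, 29, 0]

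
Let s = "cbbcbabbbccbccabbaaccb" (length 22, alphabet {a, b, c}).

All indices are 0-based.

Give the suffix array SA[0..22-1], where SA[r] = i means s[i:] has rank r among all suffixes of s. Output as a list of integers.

rank | idx | suffix
   0 |  17 | aaccb
   1 |  14 | abbaaccb
   2 |   5 | abbbccbccabbaaccb
   3 |  18 | accb
   4 |  21 | b
   5 |  16 | baaccb
   6 |   4 | babbbccbccabbaaccb
   7 |  15 | bbaaccb
   8 |   6 | bbbccbccabbaaccb
   9 |   1 | bbcbabbbccbccabbaaccb
  10 |   7 | bbccbccabbaaccb
  11 |   2 | bcbabbbccbccabbaaccb
  12 |  11 | bccabbaaccb
  13 |   8 | bccbccabbaaccb
  14 |  13 | cabbaaccb
  15 |  20 | cb
  16 |   3 | cbabbbccbccabbaaccb
  17 |   0 | cbbcbabbbccbccabbaaccb
  18 |  10 | cbccabbaaccb
  19 |  12 | ccabbaaccb
  20 |  19 | ccb
  21 |   9 | ccbccabbaaccb

[17, 14, 5, 18, 21, 16, 4, 15, 6, 1, 7, 2, 11, 8, 13, 20, 3, 0, 10, 12, 19, 9]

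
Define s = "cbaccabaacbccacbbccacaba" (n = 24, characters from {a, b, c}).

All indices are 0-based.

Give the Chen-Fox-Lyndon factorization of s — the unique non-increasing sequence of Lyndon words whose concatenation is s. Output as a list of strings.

emit factor 1: 'c' (i=0, period=1)
emit factor 2: 'b' (i=1, period=1)
emit factor 3: 'acc' (i=2, period=3)
emit factor 4: 'ab' (i=5, period=2)
emit factor 5: 'aacbccacbbccacab' (i=7, period=16)
emit factor 6: 'a' (i=23, period=1)

["c", "b", "acc", "ab", "aacbccacbbccacab", "a"]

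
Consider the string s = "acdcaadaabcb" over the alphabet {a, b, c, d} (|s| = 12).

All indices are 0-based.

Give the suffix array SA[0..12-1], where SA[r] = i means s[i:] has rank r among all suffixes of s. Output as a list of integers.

[7, 4, 8, 0, 5, 11, 9, 3, 10, 1, 6, 2]

sorted suffixes:
  #0 SA[0]=7  'aabcb'
  #1 SA[1]=4  'aadaabcb'
  #2 SA[2]=8  'abcb'
  #3 SA[3]=0  'acdcaadaabcb'
  #4 SA[4]=5  'adaabcb'
  #5 SA[5]=11  'b'
  #6 SA[6]=9  'bcb'
  #7 SA[7]=3  'caadaabcb'
  #8 SA[8]=10  'cb'
  #9 SA[9]=1  'cdcaadaabcb'
  #10 SA[10]=6  'daabcb'
  #11 SA[11]=2  'dcaadaabcb'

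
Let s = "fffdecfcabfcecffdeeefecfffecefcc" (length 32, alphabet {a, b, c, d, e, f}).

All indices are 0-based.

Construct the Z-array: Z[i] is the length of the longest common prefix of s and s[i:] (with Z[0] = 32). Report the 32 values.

Z[0]=32
i=1: fresh scan; Z[1]=2 extend→box=[1,3)
i=2: min(r-i=1, Z[1]=2)=1; Z[2]=1
i=3: fresh scan; Z[3]=0
i=4: fresh scan; Z[4]=0
i=5: fresh scan; Z[5]=0
i=6: fresh scan; Z[6]=1 extend→box=[6,7)
i=7: fresh scan; Z[7]=0
i=8: fresh scan; Z[8]=0
i=9: fresh scan; Z[9]=0
i=10: fresh scan; Z[10]=1 extend→box=[10,11)
i=11: fresh scan; Z[11]=0
i=12: fresh scan; Z[12]=0
i=13: fresh scan; Z[13]=0
i=14: fresh scan; Z[14]=2 extend→box=[14,16)
i=15: min(r-i=1, Z[1]=2)=1; Z[15]=1
i=16: fresh scan; Z[16]=0
i=17: fresh scan; Z[17]=0
i=18: fresh scan; Z[18]=0
i=19: fresh scan; Z[19]=0
i=20: fresh scan; Z[20]=1 extend→box=[20,21)
i=21: fresh scan; Z[21]=0
i=22: fresh scan; Z[22]=0
i=23: fresh scan; Z[23]=3 extend→box=[23,26)
i=24: min(r-i=2, Z[1]=2)=2; Z[24]=2
i=25: min(r-i=1, Z[2]=1)=1; Z[25]=1
i=26: fresh scan; Z[26]=0
i=27: fresh scan; Z[27]=0
i=28: fresh scan; Z[28]=0
i=29: fresh scan; Z[29]=1 extend→box=[29,30)
i=30: fresh scan; Z[30]=0
i=31: fresh scan; Z[31]=0

[32, 2, 1, 0, 0, 0, 1, 0, 0, 0, 1, 0, 0, 0, 2, 1, 0, 0, 0, 0, 1, 0, 0, 3, 2, 1, 0, 0, 0, 1, 0, 0]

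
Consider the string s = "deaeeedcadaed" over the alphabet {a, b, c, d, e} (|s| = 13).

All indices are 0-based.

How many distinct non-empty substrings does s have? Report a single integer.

rank | idx | suffix
   0 |   8 | adaed
   1 |  10 | aed
   2 |   2 | aeeedcadaed
   3 |   7 | cadaed
   4 |  12 | d
   5 |   9 | daed
   6 |   6 | dcadaed
   7 |   0 | deaeeedcadaed
   8 |   1 | eaeeedcadaed
   9 |  11 | ed
  10 |   5 | edcadaed
  11 |   4 | eedcadaed
  12 |   3 | eeedcadaed

SA = [8, 10, 2, 7, 12, 9, 6, 0, 1, 11, 5, 4, 3]
rank  pair      lcp
   1  s[8:],s[10:]  1  'a'
   2  s[10:],s[2:]  2  'ae'
   3  s[2:],s[7:]  0  ''
   4  s[7:],s[12:]  0  ''
   5  s[12:],s[9:]  1  'd'
   6  s[9:],s[6:]  1  'd'
   7  s[6:],s[0:]  1  'd'
   8  s[0:],s[1:]  0  ''
   9  s[1:],s[11:]  1  'e'
  10  s[11:],s[5:]  2  'ed'
  11  s[5:],s[4:]  1  'e'
  12  s[4:],s[3:]  2  'ee'

n(n+1)/2 = 13·14/2 = 91
Σ LCP = 0 + 1 + 2 + 0 + 0 + 1 + 1 + 1 + 0 + 1 + 2 + 1 + 2 = 12
distinct = 91 − 12 = 79

79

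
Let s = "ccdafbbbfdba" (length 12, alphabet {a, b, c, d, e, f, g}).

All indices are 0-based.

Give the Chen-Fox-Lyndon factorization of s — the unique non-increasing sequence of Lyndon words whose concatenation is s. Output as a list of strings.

emit factor 1: 'ccd' (i=0, period=3)
emit factor 2: 'afbbbfdb' (i=3, period=8)
emit factor 3: 'a' (i=11, period=1)

["ccd", "afbbbfdb", "a"]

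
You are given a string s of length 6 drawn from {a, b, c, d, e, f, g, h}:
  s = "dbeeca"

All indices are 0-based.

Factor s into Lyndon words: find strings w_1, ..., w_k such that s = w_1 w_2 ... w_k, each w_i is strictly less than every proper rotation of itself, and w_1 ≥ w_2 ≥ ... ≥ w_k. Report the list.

["d", "beec", "a"]

emit factor 1: 'd' (i=0, period=1)
emit factor 2: 'beec' (i=1, period=4)
emit factor 3: 'a' (i=5, period=1)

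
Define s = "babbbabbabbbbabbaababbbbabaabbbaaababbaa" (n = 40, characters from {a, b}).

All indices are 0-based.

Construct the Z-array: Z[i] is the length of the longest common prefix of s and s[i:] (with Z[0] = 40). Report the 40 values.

Z[0]=40
i=1: i≥r, start 0; Z[1]=0
i=2: i≥r, start 0; Z[2]=1 grow→box=[2,3)
i=3: i≥r, start 0; Z[3]=1 grow→box=[3,4)
i=4: i≥r, start 0; Z[4]=4 grow→box=[4,8)
i=5: min(r-i=3, Z[1]=0)=0; Z[5]=0
i=6: min(r-i=2, Z[2]=1)=1; Z[6]=1
i=7: min(r-i=1, Z[3]=1)=1; Z[7]=5 grow→box=[7,12)
i=8: min(r-i=4, Z[1]=0)=0; Z[8]=0
i=9: min(r-i=3, Z[2]=1)=1; Z[9]=1
i=10: min(r-i=2, Z[3]=1)=1; Z[10]=1
i=11: min(r-i=1, Z[4]=4)=1; Z[11]=1
i=12: i≥r, start 0; Z[12]=4 grow→box=[12,16)
i=13: min(r-i=3, Z[1]=0)=0; Z[13]=0
i=14: min(r-i=2, Z[2]=1)=1; Z[14]=1
i=15: min(r-i=1, Z[3]=1)=1; Z[15]=2 grow→box=[15,17)
i=16: min(r-i=1, Z[1]=0)=0; Z[16]=0
i=17: i≥r, start 0; Z[17]=0
i=18: i≥r, start 0; Z[18]=5 grow→box=[18,23)
i=19: min(r-i=4, Z[1]=0)=0; Z[19]=0
i=20: min(r-i=3, Z[2]=1)=1; Z[20]=1
i=21: min(r-i=2, Z[3]=1)=1; Z[21]=1
i=22: min(r-i=1, Z[4]=4)=1; Z[22]=1
i=23: i≥r, start 0; Z[23]=3 grow→box=[23,26)
i=24: min(r-i=2, Z[1]=0)=0; Z[24]=0
i=25: min(r-i=1, Z[2]=1)=1; Z[25]=2 grow→box=[25,27)
i=26: min(r-i=1, Z[1]=0)=0; Z[26]=0
i=27: i≥r, start 0; Z[27]=0
i=28: i≥r, start 0; Z[28]=1 grow→box=[28,29)
i=29: i≥r, start 0; Z[29]=1 grow→box=[29,30)
i=30: i≥r, start 0; Z[30]=2 grow→box=[30,32)
i=31: min(r-i=1, Z[1]=0)=0; Z[31]=0
i=32: i≥r, start 0; Z[32]=0
i=33: i≥r, start 0; Z[33]=0
i=34: i≥r, start 0; Z[34]=4 grow→box=[34,38)
i=35: min(r-i=3, Z[1]=0)=0; Z[35]=0
i=36: min(r-i=2, Z[2]=1)=1; Z[36]=1
i=37: min(r-i=1, Z[3]=1)=1; Z[37]=2 grow→box=[37,39)
i=38: min(r-i=1, Z[1]=0)=0; Z[38]=0
i=39: i≥r, start 0; Z[39]=0

[40, 0, 1, 1, 4, 0, 1, 5, 0, 1, 1, 1, 4, 0, 1, 2, 0, 0, 5, 0, 1, 1, 1, 3, 0, 2, 0, 0, 1, 1, 2, 0, 0, 0, 4, 0, 1, 2, 0, 0]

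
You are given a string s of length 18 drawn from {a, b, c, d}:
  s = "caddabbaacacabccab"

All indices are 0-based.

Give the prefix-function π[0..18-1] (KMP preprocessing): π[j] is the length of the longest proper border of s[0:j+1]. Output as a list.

[0, 0, 0, 0, 0, 0, 0, 0, 0, 1, 2, 1, 2, 0, 1, 1, 2, 0]

π[0] = 0
j=1 s[j]='a': π[1]=0 (border '')
j=2 s[j]='d': π[2]=0 (border '')
j=3 s[j]='d': π[3]=0 (border '')
j=4 s[j]='a': π[4]=0 (border '')
j=5 s[j]='b': π[5]=0 (border '')
j=6 s[j]='b': π[6]=0 (border '')
j=7 s[j]='a': π[7]=0 (border '')
j=8 s[j]='a': π[8]=0 (border '')
j=9 s[j]='c': π[9]=1 (border 'c')
j=10 s[j]='a': π[10]=2 (border 'ca')
j=11 s[j]='c': k: 2→0; π[11]=1 (border 'c')
j=12 s[j]='a': π[12]=2 (border 'ca')
j=13 s[j]='b': k: 2→0; π[13]=0 (border '')
j=14 s[j]='c': π[14]=1 (border 'c')
j=15 s[j]='c': k: 1→0; π[15]=1 (border 'c')
j=16 s[j]='a': π[16]=2 (border 'ca')
j=17 s[j]='b': k: 2→0; π[17]=0 (border '')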